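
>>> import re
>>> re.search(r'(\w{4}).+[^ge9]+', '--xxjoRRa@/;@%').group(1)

'xxjo'

The match spans [2:14] → 'xxjoRRa@/;@%'.
Captured: group 1 = 'xxjo'.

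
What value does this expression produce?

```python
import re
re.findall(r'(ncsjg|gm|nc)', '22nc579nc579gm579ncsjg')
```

Alternation isn't longest-match — the leftmost alternative that fits at this position is chosen.
Because there's exactly one group, `findall` drops the full match and keeps group 1 from each hit.

['nc', 'nc', 'gm', 'ncsjg']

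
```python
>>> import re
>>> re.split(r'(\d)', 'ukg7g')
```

The pattern matches a digit (captured).
The group in the pattern means `split` returns the separators' captures alongside the pieces.

['ukg', '7', 'g']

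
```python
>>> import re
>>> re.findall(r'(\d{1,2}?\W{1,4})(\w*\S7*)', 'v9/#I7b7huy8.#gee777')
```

The pattern matches 1 to 2 of a digit (lazy), then 1 to 4 of a non-word character (captured); then zero or more of a word character, then a non-whitespace character, then zero or more of a literal '7' (captured).
Walking the string: at [1:13] match '9/#I7b7huy8.', groups = ('9/#', 'I7b7huy8.').
Multiple groups make `findall` return tuples — one 2-tuple for the one match.

[('9/#', 'I7b7huy8.')]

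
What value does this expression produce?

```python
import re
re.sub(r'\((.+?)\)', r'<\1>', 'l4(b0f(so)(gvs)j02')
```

'l4<b0f(so><gvs>j02'

A `+?`/`*?`/`{m,n}?` starts at its minimum and grows only as far as needed for what follows to match.
Each match is replaced using the text its own group 1 captured.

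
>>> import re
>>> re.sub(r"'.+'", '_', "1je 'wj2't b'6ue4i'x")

'1je _x'

Each match is replaced by '_'.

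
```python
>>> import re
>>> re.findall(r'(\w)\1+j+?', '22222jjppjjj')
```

['2', 'p']

After group 1 captures some text, `\1` only succeeds where that same text appears again.
Scanning left to right: at [0:6] match '22222j', group 1 = '2'; at [7:10] match 'ppj', group 1 = 'p'.
Because there's exactly one group, `findall` drops the full match and keeps group 1 from each hit.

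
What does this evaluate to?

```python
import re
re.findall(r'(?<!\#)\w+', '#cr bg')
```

['r', 'bg']

`(?!…)`/`(?<!…)` only lets a position through if the neighbouring text does NOT match; no characters are consumed.
No capturing groups, so `findall` returns the 2 full match strings.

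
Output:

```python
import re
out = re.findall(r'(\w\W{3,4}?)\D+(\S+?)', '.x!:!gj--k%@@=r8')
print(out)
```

2 groups means the one result is a tuple of 2 captured strings — 1 here.

[('x!:!', '8')]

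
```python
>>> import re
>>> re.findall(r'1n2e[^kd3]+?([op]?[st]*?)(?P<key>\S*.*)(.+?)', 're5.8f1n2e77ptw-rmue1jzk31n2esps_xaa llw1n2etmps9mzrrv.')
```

[('', '7ptw-rmue1jzk31n2esps_xaa llw1n2etmps9mzrrv', '.')]

3 groups means the one result is a tuple of 3 captured strings — 1 here.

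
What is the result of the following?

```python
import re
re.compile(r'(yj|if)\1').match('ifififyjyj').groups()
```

('if',)

The backreference `\1` re-matches whatever the first group consumed, character for character.
`re.match` won't scan ahead — the pattern has to work from the very first character.
The match spans [0:4] → 'ifif'.
Captured: group 1 = 'if'.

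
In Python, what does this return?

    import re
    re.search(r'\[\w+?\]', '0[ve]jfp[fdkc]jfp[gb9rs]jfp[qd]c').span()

The match spans [1:5] → '[ve]'.

(1, 5)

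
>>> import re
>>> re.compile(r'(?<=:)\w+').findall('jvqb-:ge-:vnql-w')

['ge', 'vnql']

The positive lookaround only admits positions where the adjacent text matches; those characters stay outside the span.
With no groups in the pattern, `findall` gives back each whole match — 2 here.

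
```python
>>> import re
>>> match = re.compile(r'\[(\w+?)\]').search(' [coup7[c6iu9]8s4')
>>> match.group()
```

'[c6iu9]'

`search` walks the string left to right and returns the first match it finds.
The match spans [7:14] → '[c6iu9]'.
Captured: group 1 = 'c6iu9'.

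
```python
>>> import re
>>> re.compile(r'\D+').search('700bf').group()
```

'bf'

This matches one or more of a non-digit.
Unlike `match`, `search` isn't anchored — it looks for the pattern anywhere in the string.
The match spans [3:5] → 'bf'.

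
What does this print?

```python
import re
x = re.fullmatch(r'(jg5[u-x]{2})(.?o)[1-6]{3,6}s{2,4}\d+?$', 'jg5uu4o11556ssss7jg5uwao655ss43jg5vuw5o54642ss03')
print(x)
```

Pattern: the literal 'jg5', then exactly 2 of a character in [u-x] (captured); then optionally any character, then a literal 'o' (captured); then 3 to 6 of a character in [1-6], then 2 to 4 of a literal 's', then one or more of a digit (lazy); then anchored at the end.
`re.fullmatch` is like wrapping the pattern in `^…$` (in single-line mode).
Here there's no way to consume every character, so the call returns None.

None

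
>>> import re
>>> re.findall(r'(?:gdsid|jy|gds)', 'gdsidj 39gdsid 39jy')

['gdsid', 'gdsid', 'jy']

The regex engine tests alternatives in the order written; an earlier branch that matches wins even if a later one would match more.
Matches: at [0:5] → 'gdsid'; at [9:14] → 'gdsid'; at [17:19] → 'jy'.
No capturing groups, so `findall` returns the 3 full match strings.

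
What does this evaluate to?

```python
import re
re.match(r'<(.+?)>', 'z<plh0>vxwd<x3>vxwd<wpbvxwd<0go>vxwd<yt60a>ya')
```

`match` is anchored at position 0; if the pattern doesn't fit there, it returns None.
Here the string doesn't start with a match, so the call returns None.

None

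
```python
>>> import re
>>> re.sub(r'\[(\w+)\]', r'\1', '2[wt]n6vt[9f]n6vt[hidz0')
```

'2wtn6vt9fn6vt[hidz0'

Matches: at [1:5] → '[wt]'; at [9:13] → '[9f]'.
`\1` in the replacement pulls in group 1's text for each match.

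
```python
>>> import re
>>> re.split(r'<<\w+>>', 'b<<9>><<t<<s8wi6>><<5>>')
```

Each match becomes a cut point; 4 segments remain.

['b', '<<t', '', '']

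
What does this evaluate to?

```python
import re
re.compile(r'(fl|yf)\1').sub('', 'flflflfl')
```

''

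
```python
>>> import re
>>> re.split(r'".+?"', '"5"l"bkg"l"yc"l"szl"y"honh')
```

['', 'l', 'l', 'l', 'y"honh']

The `?` after the quantifier makes it lazy — it takes as little as possible before letting the rest of the pattern try.
The string is cut at each match, leaving 5 pieces.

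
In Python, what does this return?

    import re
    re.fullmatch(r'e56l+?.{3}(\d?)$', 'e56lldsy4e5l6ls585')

`re.fullmatch` requires the pattern to consume the entire string.
Here there's no way to consume every character, so the call returns None.

None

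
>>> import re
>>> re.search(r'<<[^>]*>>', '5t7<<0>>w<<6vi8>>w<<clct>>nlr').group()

'<<0>>'

The match spans [3:8] → '<<0>>'.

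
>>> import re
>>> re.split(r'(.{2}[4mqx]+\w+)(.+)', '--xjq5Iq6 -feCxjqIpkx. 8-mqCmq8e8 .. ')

['', '--xjq5Iq6', ' -feCxjqIpkx. 8-mqCmq8e8 .. ', '']

The pattern matches exactly 2 of any character, then one or more of one of [4mqx], then one or more of a word character (captured); then one or more of any character (captured).
Matches to split on: at [0:37] → '--xjq5Iq6 -feCxjqIpkx. 8-mqCmq8e8 .. '.
`re.split` interleaves the captured-group text with the surrounding fragments.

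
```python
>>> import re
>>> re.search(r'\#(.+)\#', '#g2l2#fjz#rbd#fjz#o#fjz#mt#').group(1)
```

'g2l2#fjz#rbd#fjz#o#fjz#mt'

The match spans [0:27] → '#g2l2#fjz#rbd#fjz#o#fjz#mt#'.
Captured: group 1 = 'g2l2#fjz#rbd#fjz#o#fjz#mt'.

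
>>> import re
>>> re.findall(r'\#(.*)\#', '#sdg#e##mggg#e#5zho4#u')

['sdg#e##mggg#e#5zho4']

Because there's exactly one group, `findall` drops the full match and keeps group 1 from the one hit.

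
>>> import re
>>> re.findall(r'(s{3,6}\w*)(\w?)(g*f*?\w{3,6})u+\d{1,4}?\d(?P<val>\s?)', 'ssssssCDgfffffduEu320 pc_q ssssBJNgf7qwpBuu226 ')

This matches 3 to 6 of a literal 's', then zero or more of a word character (captured); then optionally a word character (captured); then zero or more of a literal 'g', then zero or more of the literal 'f' (lazy), then 3 to 6 of a word character (captured); then one or more of a literal 'u', then 1 to 4 of a digit (lazy), then a digit; then optionally whitespace (captured as 'val').
4 groups means each result is a tuple of 4 captured strings — 2 here.

[('ssssssCDgfffff', '', 'duE', ''), ('ssssBJNgf7qw', '', 'pBu', '')]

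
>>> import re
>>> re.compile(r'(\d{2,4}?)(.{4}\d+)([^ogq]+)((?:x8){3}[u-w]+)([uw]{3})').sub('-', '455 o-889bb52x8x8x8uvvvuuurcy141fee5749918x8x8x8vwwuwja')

'-ja'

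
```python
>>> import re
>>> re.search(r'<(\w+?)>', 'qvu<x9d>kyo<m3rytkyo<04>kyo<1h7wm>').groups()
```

The match spans [3:8] → '<x9d>'.
Captured: group 1 = 'x9d'.

('x9d',)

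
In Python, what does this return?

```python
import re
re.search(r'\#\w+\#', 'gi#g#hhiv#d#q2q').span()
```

(2, 5)

`re.search` tries every starting position until one works.
The match spans [2:5] → '#g#'.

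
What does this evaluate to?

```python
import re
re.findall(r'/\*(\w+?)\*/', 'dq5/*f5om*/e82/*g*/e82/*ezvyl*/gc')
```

['f5om', 'g', 'ezvyl']

Walking the string: at [3:11] match '/*f5om*/', group 1 = 'f5om'; at [14:19] match '/*g*/', group 1 = 'g'; at [22:31] match '/*ezvyl*/', group 1 = 'ezvyl'.
With a single group, `findall` returns only what that group captured — 3 items.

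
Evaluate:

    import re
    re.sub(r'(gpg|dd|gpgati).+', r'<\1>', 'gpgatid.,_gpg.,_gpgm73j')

'<gpg>'

Alternation tries branches left to right and keeps the first one that lets the overall match succeed at that position.
Each match is replaced using the text its own group 1 captured.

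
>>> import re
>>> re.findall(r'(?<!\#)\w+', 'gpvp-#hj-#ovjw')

['gpvp', 'j', 'vjw']

`(?!…)`/`(?<!…)` only lets a position through if the neighbouring text does NOT match; no characters are consumed.
Scanning left to right: at [0:4] → 'gpvp'; at [7:8] → 'j'; at [11:14] → 'vjw'.
Since nothing is captured, `findall` lists the 3 matched substrings directly.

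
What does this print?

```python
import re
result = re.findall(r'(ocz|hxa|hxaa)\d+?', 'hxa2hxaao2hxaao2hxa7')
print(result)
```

Matches: at [0:4] match 'hxa2', group 1 = 'hxa'; at [16:20] match 'hxa7', group 1 = 'hxa'.
One capturing group, so `findall` returns just the captured substring from each match — 2 in all.

['hxa', 'hxa']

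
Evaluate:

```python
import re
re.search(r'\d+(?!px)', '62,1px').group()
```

'62'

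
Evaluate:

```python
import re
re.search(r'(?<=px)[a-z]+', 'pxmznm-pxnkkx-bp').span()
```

The lookaround is zero-width — it requires the adjacent text to match without consuming it, so the asserted text isn't part of the match.
The match spans [2:6] → 'mznm'.

(2, 6)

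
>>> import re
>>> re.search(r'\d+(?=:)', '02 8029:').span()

(3, 7)

The positive lookaround only admits positions where the adjacent text matches; those characters stay outside the span.
The match spans [3:7] → '8029'.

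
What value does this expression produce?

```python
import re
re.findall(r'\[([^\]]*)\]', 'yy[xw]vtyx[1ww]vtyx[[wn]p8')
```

['xw', '1ww', '[wn']

Walking the string: at [2:6] match '[xw]', group 1 = 'xw'; at [10:15] match '[1ww]', group 1 = '1ww'; at [19:24] match '[[wn]', group 1 = '[wn'.
One capturing group, so `findall` returns just the captured substring from each match — 3 in all.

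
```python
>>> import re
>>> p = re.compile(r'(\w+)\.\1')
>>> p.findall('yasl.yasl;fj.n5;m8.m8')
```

['yasl', 'm8']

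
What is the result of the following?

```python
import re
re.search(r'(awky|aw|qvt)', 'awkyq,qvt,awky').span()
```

`|` is ordered: at each position the engine commits to the first alternative that works.
Unlike `match`, `search` isn't anchored — it looks for the pattern anywhere in the string.
The match spans [0:4] → 'awky'.
Captured: group 1 = 'awky'.

(0, 4)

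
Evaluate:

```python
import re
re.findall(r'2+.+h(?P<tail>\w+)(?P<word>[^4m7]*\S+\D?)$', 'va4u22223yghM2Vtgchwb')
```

This matches one or more of the literal '2', then one or more of any character, then a literal 'h'; then one or more of a word character (captured as 'tail'); then zero or more of any character except [4m7], then one or more of a non-whitespace character, then optionally a non-digit (captured as 'word'); then anchored at the end.
Walking the string: at [4:21] match '22223yghM2Vtgchwb', groups = ('w', 'b').
`findall` packs the 2 group values into a tuple for every match.

[('w', 'b')]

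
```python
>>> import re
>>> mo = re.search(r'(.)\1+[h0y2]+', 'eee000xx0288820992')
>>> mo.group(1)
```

'e'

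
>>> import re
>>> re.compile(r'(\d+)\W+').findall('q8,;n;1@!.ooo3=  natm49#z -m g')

['8', '1', '3', '49']

The pattern matches one or more of a digit (captured); then one or more of a non-word character.
Because there's exactly one group, `findall` drops the full match and keeps group 1 from each hit.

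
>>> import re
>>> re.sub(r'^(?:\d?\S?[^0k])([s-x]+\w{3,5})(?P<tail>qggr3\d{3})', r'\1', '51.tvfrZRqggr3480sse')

The pattern matches anchored at the start of the string; then optionally a digit, then optionally a non-whitespace character, then any character except [0k] (non-capturing group); then one or more of a character in [s-x], then 3 to 5 of a word character (captured); then the literal 'qg', then the literal 'gr3', then exactly 3 of a digit (captured as 'tail').
Matches: at [0:17] → '51.tvfrZRqggr3480'.
The replacement refers to a captured group, so each match is rewritten using its own captured text.

'tvfrZRsse'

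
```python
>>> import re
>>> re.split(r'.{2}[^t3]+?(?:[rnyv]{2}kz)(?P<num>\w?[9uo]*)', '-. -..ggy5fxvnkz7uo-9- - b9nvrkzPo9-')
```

Pattern: exactly 2 of any character, then one or more of any character except [t3] (lazy); then exactly 2 of one of [rnyv], then the literal 'kz' (non-capturing group); then optionally a word character, then zero or more of one of [9uo] (captured as 'num').
A `+?`/`*?`/`{m,n}?` starts at its minimum and grows only as far as needed for what follows to match.
Matches to split on: at [0:19] → '-. -..ggy5fxvnkz7uo'; at [19:35] → '-9- - b9nvrkzPo9'.
Because the pattern has a capturing group, `split` also inserts each captured text between the pieces.

['', '7uo', '', 'Po9', '-']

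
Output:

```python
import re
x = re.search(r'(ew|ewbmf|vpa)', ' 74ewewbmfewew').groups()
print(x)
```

('ew',)

`re.search` tries every starting position until one works.
The match spans [3:5] → 'ew'.
Captured: group 1 = 'ew'.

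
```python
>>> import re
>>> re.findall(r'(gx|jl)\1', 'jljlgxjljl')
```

['jl', 'jl']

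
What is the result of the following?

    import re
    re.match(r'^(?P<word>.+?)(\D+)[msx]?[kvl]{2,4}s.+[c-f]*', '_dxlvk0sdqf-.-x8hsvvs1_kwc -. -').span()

Pattern: anchored at the start of the string; then one or more of any character (lazy) (captured as 'word'); then one or more of a non-digit (captured); then optionally one of [msx], then 2 to 4 of one of [kvl]; then the literal 's', then one or more of any character, then zero or more of a character in [c-f].
With `match`, the pattern is implicitly anchored at the beginning.
The match spans [0:31] → '_dxlvk0sdqf-.-x8hsvvs1_kwc -. -'.
Captured: group 1 = '_dxlvk0sdqf-.-x8', group 2 = 'hs'.

(0, 31)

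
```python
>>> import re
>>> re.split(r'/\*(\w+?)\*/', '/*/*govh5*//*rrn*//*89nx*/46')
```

['/*', 'govh5', '', 'rrn', '', '89nx', '46']

`re.split` interleaves the captured-group text with the surrounding fragments.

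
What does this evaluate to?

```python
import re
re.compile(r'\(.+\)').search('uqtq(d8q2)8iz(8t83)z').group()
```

'(d8q2)8iz(8t83)'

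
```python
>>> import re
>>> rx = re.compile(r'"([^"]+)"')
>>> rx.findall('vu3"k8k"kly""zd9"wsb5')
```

One capturing group, so `findall` returns just the captured substring from each match — 2 in all.

['k8k', 'zd9']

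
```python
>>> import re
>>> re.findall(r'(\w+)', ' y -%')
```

['y']

This matches one or more of a word character (captured).
Matches: at [1:2] match 'y', group 1 = 'y'.
Because there's exactly one group, `findall` drops the full match and keeps group 1 from the one hit.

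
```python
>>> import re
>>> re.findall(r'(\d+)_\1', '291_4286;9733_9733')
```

`\1` is not a pattern — it's the concrete string captured by group 1, re-applied verbatim.
Matches: at [9:18] match '9733_9733', group 1 = '9733'.
One capturing group, so `findall` returns just the captured substring from the one match — 1 in all.

['9733']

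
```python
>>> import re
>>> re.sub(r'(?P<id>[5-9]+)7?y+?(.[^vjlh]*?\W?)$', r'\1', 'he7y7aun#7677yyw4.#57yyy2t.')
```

'he7'

The pattern matches one or more of a character in [5-9] (captured as 'id'); then optionally a literal '7', then one or more of a literal 'y' (lazy); then any character, then zero or more of any character except [vjlh] (lazy), then optionally a non-word character (captured); then anchored at the end.
Matches: at [2:27] → '7y7aun#7677yyw4.#57yyy2t.'.
Each match is replaced using the text its own group 1 captured.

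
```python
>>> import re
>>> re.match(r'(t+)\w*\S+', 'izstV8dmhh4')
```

`re.match` only tries the pattern at the start of the string.
Here the pattern fails at index 0, so the call returns None.

None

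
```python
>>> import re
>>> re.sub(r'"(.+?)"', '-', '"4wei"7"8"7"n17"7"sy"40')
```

Every occurrence is swapped for '-'.

'-7-7-7-40'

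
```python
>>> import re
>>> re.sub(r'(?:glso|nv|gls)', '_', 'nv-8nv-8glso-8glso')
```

'_-8_-8_-8_'

The regex engine tests alternatives in the order written; an earlier branch that matches wins even if a later one would match more.
Matches: at [0:2] → 'nv'; at [4:6] → 'nv'; at [8:12] → 'glso'; at [14:18] → 'glso'.
Each match is replaced by '_'.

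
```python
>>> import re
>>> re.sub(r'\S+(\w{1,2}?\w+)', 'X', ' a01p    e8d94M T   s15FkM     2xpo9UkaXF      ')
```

This matches one or more of a non-whitespace character; then 1 to 2 of a word character (lazy), then one or more of a word character (captured).
Matches: at [1:5] → 'a01p'; at [9:15] → 'e8d94M'; at [20:26] → 's15FkM'; at [31:41] → '2xpo9UkaXF'.
Every occurrence is swapped for 'X'.

' X    X T   X     X      '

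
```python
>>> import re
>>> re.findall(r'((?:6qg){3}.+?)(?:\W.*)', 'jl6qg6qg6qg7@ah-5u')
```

A non-greedy quantifier consumes as few characters as it can — just enough that the remainder of the pattern still matches from where it stops; whatever follows it matches normally.
`findall` collects group 1 from the one match (1 total).

['6qg6qg6qg7']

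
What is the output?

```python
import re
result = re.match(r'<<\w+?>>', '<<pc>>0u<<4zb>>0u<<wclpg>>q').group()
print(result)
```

<<pc>>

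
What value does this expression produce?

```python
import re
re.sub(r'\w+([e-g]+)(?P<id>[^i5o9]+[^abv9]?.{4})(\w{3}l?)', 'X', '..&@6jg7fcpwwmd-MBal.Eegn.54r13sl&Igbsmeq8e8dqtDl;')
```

'..&@X&X;'

Pattern: one or more of a word character; then one or more of a character in [e-g] (captured); then one or more of any character except [i5o9], then optionally any character except [abv9], then exactly 4 of any character (captured as 'id'); then exactly 3 of a word character, then optionally the literal 'l' (captured).
`sub` substitutes 'X' at each match site.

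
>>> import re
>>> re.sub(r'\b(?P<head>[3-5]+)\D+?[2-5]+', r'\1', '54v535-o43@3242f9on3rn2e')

'54-o43@3242f9on3rn2e'

Pattern: a word boundary (`\b`, zero-width); then one or more of a character in [3-5] (captured as 'head'); then one or more of a non-digit (lazy), then one or more of a character in [2-5].
Matches: at [0:6] → '54v535'.
`\1` in the replacement pulls in group 1's text for each match.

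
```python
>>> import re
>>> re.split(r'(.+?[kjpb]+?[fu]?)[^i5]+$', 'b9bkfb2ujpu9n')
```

['', 'b9b', '']

With a capturing group present, the delimiter's captured portion is kept in the result list.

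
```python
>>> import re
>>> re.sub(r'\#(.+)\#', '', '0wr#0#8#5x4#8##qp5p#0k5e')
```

Matches: at [3:20] → '#0#8#5x4#8##qp5p#'.
Every occurrence is swapped for ''.

'0wr0k5e'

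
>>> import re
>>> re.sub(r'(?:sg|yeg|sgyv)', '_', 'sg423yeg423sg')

'_423_423_'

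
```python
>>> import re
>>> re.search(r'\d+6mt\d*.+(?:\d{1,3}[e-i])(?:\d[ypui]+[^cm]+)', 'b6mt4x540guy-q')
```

None

Pattern: one or more of a digit, then the literal '6mt', then zero or more of a digit; then one or more of any character; then 1 to 3 of a digit, then a character in [e-i] (non-capturing group); then a digit, then one or more of one of [ypui], then one or more of any character except [cm] (non-capturing group).
`re.search` tries every starting position until one works.
Here nothing in the string fits, so the call returns None.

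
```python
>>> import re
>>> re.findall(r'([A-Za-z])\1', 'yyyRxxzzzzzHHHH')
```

After group 1 captures some text, `\1` only succeeds where that same text appears again.
Scanning left to right: at [0:2] match 'yy', group 1 = 'y'; at [4:6] match 'xx', group 1 = 'x'; at [6:8] match 'zz', group 1 = 'z'; at [8:10] match 'zz', group 1 = 'z'; at [11:13] match 'HH', group 1 = 'H'; ….
Because there's exactly one group, `findall` drops the full match and keeps group 1 from each hit.

['y', 'x', 'z', 'z', 'H', 'H']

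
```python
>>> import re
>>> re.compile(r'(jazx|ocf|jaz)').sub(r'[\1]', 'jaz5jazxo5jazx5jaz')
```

`|` is ordered: at each position the engine commits to the first alternative that works.
Matches: at [0:3] → 'jaz'; at [4:8] → 'jazx'; at [10:14] → 'jazx'; at [15:18] → 'jaz'.
Each match is replaced using the text its own group 1 captured.

'[jaz]5[jazx]o5[jazx]5[jaz]'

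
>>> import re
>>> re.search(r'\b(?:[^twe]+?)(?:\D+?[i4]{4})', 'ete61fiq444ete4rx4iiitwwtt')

This matches a word boundary (`\b`, zero-width); then one or more of any character except [twe] (lazy) (non-capturing group); then one or more of a non-digit (lazy), then exactly 4 of one of [i4] (non-capturing group).
`search` walks the string left to right and returns the first match it finds.
Here the pattern never matches, so the call returns None.

None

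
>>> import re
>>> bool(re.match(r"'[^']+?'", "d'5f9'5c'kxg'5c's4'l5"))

False

`match` is anchored at position 0; if the pattern doesn't fit there, it returns None.
Here position 0 doesn't satisfy it, so the call returns None, and `bool(None)` is False.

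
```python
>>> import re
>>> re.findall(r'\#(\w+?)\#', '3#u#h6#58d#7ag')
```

Matches: at [1:4] match '#u#', group 1 = 'u'; at [6:11] match '#58d#', group 1 = '58d'.
`findall` collects group 1 from each match (2 total).

['u', '58d']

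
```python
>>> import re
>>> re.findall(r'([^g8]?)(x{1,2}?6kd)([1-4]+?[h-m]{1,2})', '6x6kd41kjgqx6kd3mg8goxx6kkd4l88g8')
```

Pattern: optionally any character except [g8] (captured); then 1 to 2 of the literal 'x' (lazy), then the literal '6kd' (captured); then one or more of a character in [1-4] (lazy), then 1 to 2 of a character in [h-m] (captured).
Matches: at [0:9] match '6x6kd41kj', groups = ('6', 'x6kd', '41kj'); at [10:17] match 'qx6kd3m', groups = ('q', 'x6kd', '3m').
3 groups means each result is a tuple of 3 captured strings — 2 here.

[('6', 'x6kd', '41kj'), ('q', 'x6kd', '3m')]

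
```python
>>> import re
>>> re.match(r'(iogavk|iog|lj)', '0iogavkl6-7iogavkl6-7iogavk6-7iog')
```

None

`match` is anchored at position 0; if the pattern doesn't fit there, it returns None.
Here position 0 doesn't satisfy it, so the call returns None.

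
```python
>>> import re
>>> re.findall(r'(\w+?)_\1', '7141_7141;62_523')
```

The backreference `\1` re-matches whatever the first group consumed, character for character.
Matches: at [0:9] match '7141_7141', group 1 = '7141'.
With a single group, `findall` returns only what that group captured — 1 item.

['7141']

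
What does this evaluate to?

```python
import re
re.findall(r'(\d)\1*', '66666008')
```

`\1` is not a pattern — it's the concrete string captured by group 1, re-applied verbatim.
`findall` collects group 1 from each match (3 total).

['6', '0', '8']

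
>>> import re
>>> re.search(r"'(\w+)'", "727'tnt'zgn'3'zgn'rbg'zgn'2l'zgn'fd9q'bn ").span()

(3, 8)

Unlike `match`, `search` isn't anchored — it looks for the pattern anywhere in the string.
The match spans [3:8] → "'tnt'".
Captured: group 1 = 'tnt'.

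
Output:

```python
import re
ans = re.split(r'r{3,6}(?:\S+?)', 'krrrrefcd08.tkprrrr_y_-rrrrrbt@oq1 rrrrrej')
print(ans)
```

['k', 'fcd08.tkp', 'y_-', 't@oq1 ', 'j']

The `?` after the quantifier makes it lazy — it takes as little as possible before letting the rest of the pattern try.
`split` removes every match and returns the 5 fragments in between.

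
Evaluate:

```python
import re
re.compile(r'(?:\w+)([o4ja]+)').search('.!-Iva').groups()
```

Pattern: one or more of a word character (non-capturing group); then one or more of one of [o4ja] (captured).
`search` walks the string left to right and returns the first match it finds.
The match spans [3:6] → 'Iva'.
Captured: group 1 = 'a'.

('a',)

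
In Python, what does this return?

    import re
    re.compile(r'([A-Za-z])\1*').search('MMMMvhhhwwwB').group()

`\1` is not a pattern — it's the concrete string captured by group 1, re-applied verbatim.
`re.search` tries every starting position until one works.
The match spans [0:4] → 'MMMM'.
Captured: group 1 = 'M'.

'MMMM'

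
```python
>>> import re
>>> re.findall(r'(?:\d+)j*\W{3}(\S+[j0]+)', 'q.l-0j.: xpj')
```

['xpj']

The pattern matches one or more of a digit (non-capturing group); then zero or more of a literal 'j', then exactly 3 of a non-word character; then one or more of a non-whitespace character, then one or more of one of [j0] (captured).
Scanning left to right: at [4:12] match '0j.: xpj', group 1 = 'xpj'.
`findall` collects group 1 from the one match (1 total).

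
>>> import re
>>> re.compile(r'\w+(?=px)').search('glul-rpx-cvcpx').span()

Lookahead/lookbehind check context without consuming it, so the matched span excludes the asserted characters.
The match spans [5:6] → 'r'.

(5, 6)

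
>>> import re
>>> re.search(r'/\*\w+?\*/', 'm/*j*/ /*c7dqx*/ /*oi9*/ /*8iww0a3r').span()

(1, 6)

`search` walks the string left to right and returns the first match it finds.
The match spans [1:6] → '/*j*/'.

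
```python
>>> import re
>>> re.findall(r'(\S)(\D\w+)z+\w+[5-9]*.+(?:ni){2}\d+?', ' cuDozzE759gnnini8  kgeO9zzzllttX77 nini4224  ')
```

Pattern: a non-whitespace character (captured); then a non-digit, then one or more of a word character (captured); then one or more of a literal 'z', then one or more of a word character, then zero or more of a character in [5-9]; then one or more of any character; then the literal 'ni' repeated 2 times, then one or more of a digit (lazy).
Scanning left to right: at [1:41] match 'cuDozzE759gnnini8  kgeO9zzzllttX77 nini4', groups = ('c', 'uDoz').
With 2 capturing groups, `findall` returns a 2-tuple per match.

[('c', 'uDoz')]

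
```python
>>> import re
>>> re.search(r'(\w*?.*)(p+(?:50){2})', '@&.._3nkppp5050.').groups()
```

('@&.._3nkpp', 'p5050')

The match spans [0:15] → '@&.._3nkppp5050'.
Captured: group 1 = '@&.._3nkpp', group 2 = 'p5050'.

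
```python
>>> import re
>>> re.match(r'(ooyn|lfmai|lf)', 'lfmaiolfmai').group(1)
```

'lfmai'

The match spans [0:5] → 'lfmai'.
Captured: group 1 = 'lfmai'.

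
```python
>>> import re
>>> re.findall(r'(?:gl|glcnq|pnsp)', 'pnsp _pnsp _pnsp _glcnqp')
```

['pnsp', 'pnsp', 'pnsp', 'gl']

Alternation isn't longest-match — the leftmost alternative that fits at this position is chosen.
`findall` yields the raw match text (4 of them) because the pattern has no groups.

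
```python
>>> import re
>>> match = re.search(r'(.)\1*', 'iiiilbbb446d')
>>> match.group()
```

The backreference `\1` re-matches whatever the first group consumed, character for character.
The match spans [0:4] → 'iiii'.

'iiii'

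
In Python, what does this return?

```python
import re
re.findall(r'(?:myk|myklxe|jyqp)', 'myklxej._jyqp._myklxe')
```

`|` is ordered: at each position the engine commits to the first alternative that works.
Walking the string: at [0:3] → 'myk'; at [9:13] → 'jyqp'; at [15:18] → 'myk'.
`findall` yields the raw match text (3 of them) because the pattern has no groups.

['myk', 'jyqp', 'myk']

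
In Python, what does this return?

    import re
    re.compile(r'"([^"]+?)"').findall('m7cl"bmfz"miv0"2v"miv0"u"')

['bmfz', '2v', 'u']

Walking the string: at [4:10] match '"bmfz"', group 1 = 'bmfz'; at [14:18] match '"2v"', group 1 = '2v'; at [22:25] match '"u"', group 1 = 'u'.
Because there's exactly one group, `findall` drops the full match and keeps group 1 from each hit.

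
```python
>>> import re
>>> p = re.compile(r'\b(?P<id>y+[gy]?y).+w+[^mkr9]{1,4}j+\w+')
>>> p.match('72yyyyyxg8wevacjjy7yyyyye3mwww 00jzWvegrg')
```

This matches a word boundary (`\b`, zero-width); then one or more of the literal 'y', then optionally one of [gy], then a literal 'y' (captured as 'id'); then one or more of any character; then one or more of the literal 'w', then 1 to 4 of any character except [mkr9], then one or more of a literal 'j'; then one or more of a word character.
With `match`, the pattern is implicitly anchored at the beginning.
Here the string doesn't start with a match, so the call returns None.

None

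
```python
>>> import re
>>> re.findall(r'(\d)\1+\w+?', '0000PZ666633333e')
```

['0', '6', '3']

A backreference is literal: `\1` must see the identical characters the first group matched.
Scanning left to right: at [0:5] match '0000P', group 1 = '0'; at [6:11] match '66663', group 1 = '6'; at [11:16] match '3333e', group 1 = '3'.
`findall` collects group 1 from each match (3 total).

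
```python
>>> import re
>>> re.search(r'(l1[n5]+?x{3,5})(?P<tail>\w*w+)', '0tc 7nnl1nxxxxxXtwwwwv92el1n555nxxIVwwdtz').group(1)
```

Pattern: the literal 'l1', then one or more of one of [n5] (lazy), then 3 to 5 of the literal 'x' (captured); then zero or more of a word character, then one or more of the literal 'w' (captured as 'tail').
`re.search` scans for the first position where the pattern succeeds.
The match spans [7:38] → 'l1nxxxxxXtwwwwv92el1n555nxxIVww'.
Captured: group 1 = 'l1nxxxxx', group 2 = 'Xtwwwwv92el1n555nxxIVww'.

'l1nxxxxx'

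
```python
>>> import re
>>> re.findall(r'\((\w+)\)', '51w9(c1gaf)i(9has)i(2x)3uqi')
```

`findall` collects group 1 from each match (3 total).

['c1gaf', '9has', '2x']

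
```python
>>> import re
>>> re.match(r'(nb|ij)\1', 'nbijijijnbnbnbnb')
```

None

With `match`, the pattern is implicitly anchored at the beginning.
Here position 0 doesn't satisfy it, so the call returns None.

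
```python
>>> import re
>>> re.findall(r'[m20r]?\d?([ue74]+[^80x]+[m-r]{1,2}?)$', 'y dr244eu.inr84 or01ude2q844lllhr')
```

['44lllhr']

Pattern: optionally one of [m20r], then optionally a digit; then one or more of one of [ue74], then one or more of any character except [80x], then 1 to 2 of a character in [m-r] (lazy) (captured); then anchored at the end.
Matches: at [25:33] match '844lllhr', group 1 = '44lllhr'.
One capturing group, so `findall` returns just the captured substring from the one match — 1 in all.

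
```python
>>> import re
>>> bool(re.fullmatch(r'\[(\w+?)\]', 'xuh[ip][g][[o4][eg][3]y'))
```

For `fullmatch`, every character of the input must be accounted for by the pattern.
Here the pattern can't cover the whole string, so the call returns None, and `bool(None)` is False.

False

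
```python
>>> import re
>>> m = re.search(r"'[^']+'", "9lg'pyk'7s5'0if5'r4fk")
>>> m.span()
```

(3, 8)

`search` walks the string left to right and returns the first match it finds.
The match spans [3:8] → "'pyk'".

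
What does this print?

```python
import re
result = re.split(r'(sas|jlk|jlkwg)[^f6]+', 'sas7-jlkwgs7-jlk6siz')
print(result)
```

['', 'sas', '6siz']

Matches to split on: at [0:16] → 'sas7-jlkwgs7-jlk'.
With a capturing group present, the delimiter's captured portion is kept in the result list.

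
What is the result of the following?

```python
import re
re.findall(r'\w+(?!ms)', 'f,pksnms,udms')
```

['f', 'pksnms', 'udms']

Because the assertion is negative and zero-width, positions next to the forbidden text are skipped.
Scanning left to right: at [0:1] → 'f'; at [2:8] → 'pksnms'; at [9:13] → 'udms'.
With no groups in the pattern, `findall` gives back each whole match — 3 here.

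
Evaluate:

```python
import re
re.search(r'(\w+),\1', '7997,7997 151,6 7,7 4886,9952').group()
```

The backreference `\1` re-matches whatever the first group consumed, character for character.
The match spans [0:9] → '7997,7997'.

'7997,7997'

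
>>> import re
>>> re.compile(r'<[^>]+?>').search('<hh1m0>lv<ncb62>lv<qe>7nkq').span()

`search` walks the string left to right and returns the first match it finds.
The match spans [0:7] → '<hh1m0>'.

(0, 7)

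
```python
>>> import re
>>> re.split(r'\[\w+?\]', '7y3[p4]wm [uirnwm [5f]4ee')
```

['7y3', 'wm [uirnwm ', '4ee']

Matches to split on: at [3:7] → '[p4]'; at [18:22] → '[5f]'.
`split` removes every match and returns the 3 fragments in between.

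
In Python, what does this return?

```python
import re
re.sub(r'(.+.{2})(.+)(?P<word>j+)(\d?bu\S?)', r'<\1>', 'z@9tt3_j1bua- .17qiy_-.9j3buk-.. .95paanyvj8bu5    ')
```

Pattern: one or more of any character, then exactly 2 of any character (captured); then one or more of any character (captured); then one or more of a literal 'j' (captured as 'word'); then optionally a digit, then the literal 'bu', then optionally a non-whitespace character (captured).
The replacement refers to a captured group, so each match is rewritten using its own captured text.

'<z@9tt3_j1bua- .17qiy_-.9j3buk-.. .95paany>    '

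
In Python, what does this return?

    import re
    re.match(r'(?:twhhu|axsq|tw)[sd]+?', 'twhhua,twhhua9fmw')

None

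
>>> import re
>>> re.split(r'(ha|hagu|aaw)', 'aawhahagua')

['', 'aaw', '', 'ha', '', 'ha', 'gua']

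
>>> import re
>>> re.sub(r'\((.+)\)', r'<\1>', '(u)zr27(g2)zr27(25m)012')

'<u)zr27(g2)zr27(25m>012'

Matches: at [0:20] → '(u)zr27(g2)zr27(25m)'.
Each match is replaced using the text its own group 1 captured.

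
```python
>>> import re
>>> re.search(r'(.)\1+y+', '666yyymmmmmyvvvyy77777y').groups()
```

After group 1 captures some text, `\1` only succeeds where that same text appears again.
`re.search` tries every starting position until one works.
The match spans [0:6] → '666yyy'.
Captured: group 1 = '6'.

('6',)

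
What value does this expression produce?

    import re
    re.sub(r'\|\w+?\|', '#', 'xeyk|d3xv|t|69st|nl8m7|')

'xeyk#t#nl8m7|'

Matches: at [4:10] → '|d3xv|'; at [11:17] → '|69st|'.
Each match is replaced by '#'.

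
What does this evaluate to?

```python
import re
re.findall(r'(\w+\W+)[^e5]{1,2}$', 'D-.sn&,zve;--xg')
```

This matches one or more of a word character, then one or more of a non-word character (captured); then 1 to 2 of any character except [e5]; then anchored at the end.
Matches: at [7:15] match 'zve;--xg', group 1 = 'zve;--'.
One capturing group, so `findall` returns just the captured substring from the one match — 1 in all.

['zve;--']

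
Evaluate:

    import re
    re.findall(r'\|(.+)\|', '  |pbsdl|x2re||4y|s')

['pbsdl|x2re||4y']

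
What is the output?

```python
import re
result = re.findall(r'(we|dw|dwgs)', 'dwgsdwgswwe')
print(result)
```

['dw', 'dw', 'we']

`|` is ordered: at each position the engine commits to the first alternative that works.
Walking the string: at [0:2] match 'dw', group 1 = 'dw'; at [4:6] match 'dw', group 1 = 'dw'; at [9:11] match 'we', group 1 = 'we'.
One capturing group, so `findall` returns just the captured substring from each match — 3 in all.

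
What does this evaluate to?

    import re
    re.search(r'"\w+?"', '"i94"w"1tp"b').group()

'"i94"'

`re.search` scans for the first position where the pattern succeeds.
The match spans [0:5] → '"i94"'.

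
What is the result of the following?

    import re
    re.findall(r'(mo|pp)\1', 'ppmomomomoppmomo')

['mo', 'mo', 'mo']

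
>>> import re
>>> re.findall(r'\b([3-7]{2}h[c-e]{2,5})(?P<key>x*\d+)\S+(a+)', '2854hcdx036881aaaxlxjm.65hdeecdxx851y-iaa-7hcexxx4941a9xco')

[('65hdeecd', 'xx851', 'a')]

Pattern: a word boundary (`\b`, zero-width); then exactly 2 of a character in [3-7], then a literal 'h', then 2 to 5 of a character in [c-e] (captured); then zero or more of the literal 'x', then one or more of a digit (captured as 'key'); then one or more of a non-whitespace character; then one or more of a literal 'a' (captured).
Walking the string: at [23:54] match '65hdeecdxx851y-iaa-7hcexxx4941a', groups = ('65hdeecd', 'xx851', 'a').
With 3 capturing groups, `findall` returns a 3-tuple per match.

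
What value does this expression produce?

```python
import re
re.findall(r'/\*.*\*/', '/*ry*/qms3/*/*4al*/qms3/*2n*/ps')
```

['/*ry*/qms3/*/*4al*/qms3/*2n*/']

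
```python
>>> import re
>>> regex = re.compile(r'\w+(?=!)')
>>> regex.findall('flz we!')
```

['we']

The lookaround is zero-width — it requires the adjacent text to match without consuming it, so the asserted text isn't part of the match.
Walking the string: at [4:6] → 'we'.
`findall` yields the raw match text (1 of them) because the pattern has no groups.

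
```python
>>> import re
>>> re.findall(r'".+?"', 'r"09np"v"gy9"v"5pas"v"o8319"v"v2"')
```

['"09np"', '"gy9"', '"5pas"', '"o8319"', '"v2"']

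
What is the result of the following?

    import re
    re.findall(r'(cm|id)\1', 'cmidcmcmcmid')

`\1` has to match the exact text group 1 already captured.
Matches: at [4:8] match 'cmcm', group 1 = 'cm'.
Because there's exactly one group, `findall` drops the full match and keeps group 1 from the one hit.

['cm']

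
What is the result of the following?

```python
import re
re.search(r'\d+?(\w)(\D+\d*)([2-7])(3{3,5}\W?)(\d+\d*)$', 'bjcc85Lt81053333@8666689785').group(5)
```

The match spans [4:27] → '85Lt81053333@8666689785'.
Captured: group 1 = '5', group 2 = 'Lt8105', group 3 = '3', group 4 = '333@', group 5 = '8666689785'.

'8666689785'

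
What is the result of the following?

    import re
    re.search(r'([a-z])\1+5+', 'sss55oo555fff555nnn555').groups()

('s',)

After group 1 captures some text, `\1` only succeeds where that same text appears again.
`search` walks the string left to right and returns the first match it finds.
The match spans [0:5] → 'sss55'.
Captured: group 1 = 's'.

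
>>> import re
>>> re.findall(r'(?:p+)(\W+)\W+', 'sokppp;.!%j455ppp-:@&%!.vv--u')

[';.!', '-:@&%!']

The pattern matches one or more of a literal 'p' (non-capturing group); then one or more of a non-word character (captured); then one or more of a non-word character.
Matches: at [3:10] match 'ppp;.!%', group 1 = ';.!'; at [14:24] match 'ppp-:@&%!.', group 1 = '-:@&%!'.
`findall` collects group 1 from each match (2 total).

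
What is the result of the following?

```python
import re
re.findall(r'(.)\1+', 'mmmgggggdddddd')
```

A backreference is literal: `\1` must see the identical characters the first group matched.
Matches: at [0:3] match 'mmm', group 1 = 'm'; at [3:8] match 'ggggg', group 1 = 'g'; at [8:14] match 'dddddd', group 1 = 'd'.
Because there's exactly one group, `findall` drops the full match and keeps group 1 from each hit.

['m', 'g', 'd']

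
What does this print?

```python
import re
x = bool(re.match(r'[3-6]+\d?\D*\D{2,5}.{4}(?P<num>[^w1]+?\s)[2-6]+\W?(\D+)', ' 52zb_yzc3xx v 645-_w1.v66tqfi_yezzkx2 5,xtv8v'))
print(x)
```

`re.match` won't scan ahead — the pattern has to work from the very first character.
Here position 0 doesn't satisfy it, so the call returns None, and `bool(None)` is False.

False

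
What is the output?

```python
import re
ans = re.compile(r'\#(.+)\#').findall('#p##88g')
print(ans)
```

['p#']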